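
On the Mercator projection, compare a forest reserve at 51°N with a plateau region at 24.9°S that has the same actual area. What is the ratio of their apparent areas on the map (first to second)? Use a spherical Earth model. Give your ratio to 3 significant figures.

Mercator areal scale is sec²φ.
At 51°: sec²(51°) = 1/0.6293² = 2.525.
At 24.9°: sec²(24.9°) = 1/0.9070² = 1.215.
Ratio = 2.525/1.215 = cos²(24.9°)/cos²(51°) ≈ 2.08.

2.08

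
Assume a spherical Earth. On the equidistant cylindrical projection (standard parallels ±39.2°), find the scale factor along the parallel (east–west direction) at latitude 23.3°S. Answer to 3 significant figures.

The equidistant cylindrical projection with φ₀ = 39.2° has h = 1 (meridians true) and k = cos φ₀ / cos φ along parallels.
k = cos 39.2° / cos 23.3° = 0.7749/0.9184 = 0.8438.

0.844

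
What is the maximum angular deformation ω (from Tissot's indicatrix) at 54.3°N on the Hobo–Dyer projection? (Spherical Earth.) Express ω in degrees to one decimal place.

The Hobo–Dyer projection is cylindrical equal-area with φ₀ = 37.5°. Cylindrical equal-area (φ₀ = 37.5°): h = cos φ / cos 37.5° along meridians, k = cos 37.5° / cos φ along parallels; h·k = 1.
At 54.3°: h = 0.7355, k = 1.360; principal scales a = 1.360, b = 0.7355.
sin(ω/2) = (a − b)/(a + b) = 0.6240/2.095 = 0.2978, so ω = 2 arcsin(0.2978) ≈ 34.7°.

34.7°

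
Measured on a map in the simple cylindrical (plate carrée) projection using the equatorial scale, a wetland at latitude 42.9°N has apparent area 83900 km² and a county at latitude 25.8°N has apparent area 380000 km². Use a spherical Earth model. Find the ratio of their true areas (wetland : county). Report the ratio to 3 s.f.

On the plate carrée, areal scale = h·k = 1 × sec φ, so true area = apparent × cos φ.
True area of wetland: 83900 × cos(42.9°) = 83900 × 0.7325 = 61460 km².
True area of county: 380000 × cos(25.8°) = 380000 × 0.9003 = 342100 km².
Ratio = 61460 / 342100 ≈ 0.180.

0.180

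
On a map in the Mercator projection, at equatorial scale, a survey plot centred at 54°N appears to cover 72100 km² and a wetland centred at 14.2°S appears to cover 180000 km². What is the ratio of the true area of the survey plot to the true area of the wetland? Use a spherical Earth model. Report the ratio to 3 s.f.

0.147

On Mercator the areal scale is sec²φ, so true area = apparent × cos²φ.
True area of survey plot: 72100 × cos²(54°) = 72100 × 0.3455 = 24910 km².
True area of wetland: 180000 × cos²(14.2°) = 180000 × 0.9398 = 169200 km².
Ratio = 24910 / 169200 ≈ 0.147.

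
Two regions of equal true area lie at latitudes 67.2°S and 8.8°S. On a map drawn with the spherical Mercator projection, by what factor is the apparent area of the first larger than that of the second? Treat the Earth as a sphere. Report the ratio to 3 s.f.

6.50

On Mercator, area is exaggerated by sec²φ = 1/cos²φ.
At 67.2°: sec²(67.2°) = 1/0.3875² = 6.659.
At 8.8°: sec²(8.8°) = 1/0.9882² = 1.024.
Ratio = 6.659/1.024 = cos²(8.8°)/cos²(67.2°) ≈ 6.50.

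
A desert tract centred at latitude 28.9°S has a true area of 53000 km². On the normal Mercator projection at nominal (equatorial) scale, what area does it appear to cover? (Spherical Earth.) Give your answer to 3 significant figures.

69200 km²

The Mercator projection is conformal; its linear scale factor is the same in every direction and equals sec φ = 1/cos φ.
Areal scale = k² = sec²φ = 1/cos²(28.9°) = 1/0.8755² = 1.305.
Apparent area = 53000 × 1.305 ≈ 69200 km².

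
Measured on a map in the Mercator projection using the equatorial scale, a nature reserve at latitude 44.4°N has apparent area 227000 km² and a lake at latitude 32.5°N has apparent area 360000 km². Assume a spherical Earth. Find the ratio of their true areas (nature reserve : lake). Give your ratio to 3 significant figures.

0.453

On Mercator the areal scale is sec²φ, so true area = apparent × cos²φ.
True area of nature reserve: 227000 × cos²(44.4°) = 227000 × 0.5105 = 115900 km².
True area of lake: 360000 × cos²(32.5°) = 360000 × 0.7113 = 256100 km².
Ratio = 115900 / 256100 ≈ 0.453.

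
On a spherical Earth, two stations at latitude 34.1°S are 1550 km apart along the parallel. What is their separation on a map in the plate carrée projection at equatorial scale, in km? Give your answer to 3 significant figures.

1870 km

In the plate carrée (x = Rλ, y = Rφ), meridians are true-scale (h = 1) and parallels are stretched by k = sec φ.
Along the parallel, k = sec 34.1° = 1/0.8281 = 1.208.
Map distance = 1550 × 1.208 ≈ 1870 km.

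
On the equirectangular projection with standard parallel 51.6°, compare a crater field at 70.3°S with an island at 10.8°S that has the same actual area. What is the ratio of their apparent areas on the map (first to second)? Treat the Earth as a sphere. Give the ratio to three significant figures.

In the equirectangular projection with standard parallel φ₀ = 51.6° (x = Rλ cos φ₀, y = Rφ), meridians are true-scale (h = 1) and the parallel scale is k = cos φ₀ / cos φ.
Areal scale at 70.3°: h·k = 1.000 × 1.843 = 1.843.
Areal scale at 10.8°: h·k = 1.000 × 0.6323 = 0.6323.
Ratio = 1.843/0.6323 ≈ 2.91.

2.91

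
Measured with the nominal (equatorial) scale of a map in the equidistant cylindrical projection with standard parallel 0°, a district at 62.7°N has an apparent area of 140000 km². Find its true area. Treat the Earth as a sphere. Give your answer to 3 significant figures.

Plate carrée maps x = Rλ, y = Rφ. The meridian scale is h = 1 and the parallel scale is k = 1/cos φ = sec φ.
Areal scale = h·k = 1 × sec φ; at 62.7°, h = 1.000, k = 2.180, so h·k = 2.180.
True area = apparent / (areal scale) = 140000 / 2.180 ≈ 64200 km².

64200 km²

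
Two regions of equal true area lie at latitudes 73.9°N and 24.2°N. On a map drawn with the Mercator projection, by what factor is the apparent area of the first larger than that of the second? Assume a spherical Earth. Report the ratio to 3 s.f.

10.8

Mercator areal scale is sec²φ.
At 73.9°: sec²(73.9°) = 1/0.2773² = 13.00.
At 24.2°: sec²(24.2°) = 1/0.9121² = 1.202.
Ratio = 13.00/1.202 = cos²(24.2°)/cos²(73.9°) ≈ 10.8.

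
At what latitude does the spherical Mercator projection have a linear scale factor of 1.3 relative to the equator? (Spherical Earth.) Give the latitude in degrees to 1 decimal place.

39.7°

Mercator scale is k = sec φ = 1/cos φ.
1/cos φ = 1.3  ⇒  cos φ = 0.7692  ⇒  φ = arccos(0.7692) ≈ 39.7°.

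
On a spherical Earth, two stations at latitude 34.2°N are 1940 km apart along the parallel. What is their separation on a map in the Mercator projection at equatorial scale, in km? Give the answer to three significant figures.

2350 km

For Mercator, h = k = sec φ (a conformal cylindrical projection has a single point scale, 1/cos φ).
Along the parallel, k = sec 34.2° = 1/0.8271 = 1.209.
Map distance = 1940 × 1.209 ≈ 2350 km.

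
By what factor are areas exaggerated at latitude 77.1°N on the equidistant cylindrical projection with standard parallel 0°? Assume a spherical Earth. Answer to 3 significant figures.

For the equirectangular projection with φ₀ = 0 (plate carrée), h = 1 along meridians and k = sec φ along parallels.
Areal scale = h·k = 1 × sec φ; at 77.1°, h = 1.000, k = 4.479, so h·k = 4.479.

4.48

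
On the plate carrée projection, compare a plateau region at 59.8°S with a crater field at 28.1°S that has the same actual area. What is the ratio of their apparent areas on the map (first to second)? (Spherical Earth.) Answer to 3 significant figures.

1.75

For the equirectangular projection with φ₀ = 0 (plate carrée), h = 1 along meridians and k = sec φ along parallels.
Areal scale at 59.8°: h·k = 1.000 × 1.988 = 1.988.
Areal scale at 28.1°: h·k = 1.000 × 1.134 = 1.134.
Ratio = 1.988/1.134 ≈ 1.75.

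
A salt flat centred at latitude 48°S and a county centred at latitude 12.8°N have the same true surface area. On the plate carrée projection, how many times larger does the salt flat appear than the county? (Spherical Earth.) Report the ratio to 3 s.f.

1.46

Plate carrée maps x = Rλ, y = Rφ. The meridian scale is h = 1 and the parallel scale is k = 1/cos φ = sec φ.
Areal scale at 48°: h·k = 1.000 × 1.494 = 1.494.
Areal scale at 12.8°: h·k = 1.000 × 1.025 = 1.025.
Ratio = 1.494/1.025 ≈ 1.46.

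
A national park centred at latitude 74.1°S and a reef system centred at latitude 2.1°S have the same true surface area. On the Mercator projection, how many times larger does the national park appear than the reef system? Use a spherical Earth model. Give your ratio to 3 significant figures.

13.3

Mercator is conformal with k = sec φ, so areal scale = k² = sec²φ.
At 74.1°: sec²(74.1°) = 1/0.2740² = 13.32.
At 2.1°: sec²(2.1°) = 1/0.9993² = 1.001.
Ratio = 13.32/1.001 = cos²(2.1°)/cos²(74.1°) ≈ 13.3.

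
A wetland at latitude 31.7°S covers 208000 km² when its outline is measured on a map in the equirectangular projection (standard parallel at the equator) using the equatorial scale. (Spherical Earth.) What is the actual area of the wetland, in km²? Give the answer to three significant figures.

For the equirectangular projection with φ₀ = 0 (plate carrée), h = 1 along meridians and k = sec φ along parallels.
Areal scale = h·k = 1 × sec φ; at 31.7°, h = 1.000, k = 1.175, so h·k = 1.175.
True area = apparent / (areal scale) = 208000 / 1.175 ≈ 177000 km².

177000 km²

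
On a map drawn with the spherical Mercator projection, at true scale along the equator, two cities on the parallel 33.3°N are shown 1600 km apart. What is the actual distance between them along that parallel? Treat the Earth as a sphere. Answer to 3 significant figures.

1340 km

The Mercator projection is conformal; its linear scale factor is the same in every direction and equals sec φ = 1/cos φ.
Along the parallel at 33.3°, map distances are exaggerated by k = sec 33.3° = 1.196.
True distance = 1600 / 1.196 = 1600 × cos 33.3° ≈ 1340 km.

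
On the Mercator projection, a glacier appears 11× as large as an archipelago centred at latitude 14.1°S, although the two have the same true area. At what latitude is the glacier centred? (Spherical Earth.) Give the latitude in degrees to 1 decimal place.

73.0°

Mercator areal scale is sec²φ, so apparent-area ratio = sec²φ₁ / sec²φ₂ = cos²φ₂ / cos²φ₁.
cos²φ₂ / cos²φ₁ = 11  ⇒  cos φ₁ = cos 14.1° / √11 = 0.9699/3.317 = 0.2924.
φ₁ = arccos(0.2924) ≈ 73.0°.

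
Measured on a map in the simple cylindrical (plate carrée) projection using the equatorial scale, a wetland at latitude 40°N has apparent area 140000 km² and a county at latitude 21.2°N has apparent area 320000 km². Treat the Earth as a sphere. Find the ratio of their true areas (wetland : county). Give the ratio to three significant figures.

0.359

On the plate carrée, areal scale = h·k = 1 × sec φ, so true area = apparent × cos φ.
True area of wetland: 140000 × cos(40°) = 140000 × 0.7660 = 107200 km².
True area of county: 320000 × cos(21.2°) = 320000 × 0.9323 = 298300 km².
Ratio = 107200 / 298300 ≈ 0.359.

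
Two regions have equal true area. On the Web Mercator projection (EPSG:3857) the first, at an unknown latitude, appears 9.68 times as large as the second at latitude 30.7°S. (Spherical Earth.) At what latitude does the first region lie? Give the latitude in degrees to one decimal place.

For equal true areas on Mercator, apparent areas scale as sec²φ, so the ratio is cos²φ₂ / cos²φ₁.
cos²φ₂ / cos²φ₁ = 9.68  ⇒  cos φ₁ = cos 30.7° / √9.68 = 0.8599/3.111 = 0.2764.
φ₁ = arccos(0.2764) ≈ 74.0°.

74.0°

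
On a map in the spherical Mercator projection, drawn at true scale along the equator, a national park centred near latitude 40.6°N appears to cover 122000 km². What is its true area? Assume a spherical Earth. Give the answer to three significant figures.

70300 km²

Mercator is conformal, so the point scale is isotropic: h = k = sec φ = 1/cos φ.
Areal scale = k² = sec²φ = 1/cos²(40.6°) = 1/0.7593² = 1.735.
True area = apparent / (areal scale) = 122000 / 1.735 ≈ 70300 km².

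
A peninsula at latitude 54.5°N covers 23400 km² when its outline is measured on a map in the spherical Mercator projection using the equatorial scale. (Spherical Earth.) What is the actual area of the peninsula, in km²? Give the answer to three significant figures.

7890 km²

For Mercator, h = k = sec φ (a conformal cylindrical projection has a single point scale, 1/cos φ).
Areal scale = k² = sec²φ = 1/cos²(54.5°) = 1/0.5807² = 2.965.
True area = apparent / (areal scale) = 23400 / 2.965 ≈ 7890 km².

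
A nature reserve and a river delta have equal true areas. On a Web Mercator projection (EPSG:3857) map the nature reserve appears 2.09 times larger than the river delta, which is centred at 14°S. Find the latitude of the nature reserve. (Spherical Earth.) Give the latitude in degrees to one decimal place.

47.8°

Mercator areal scale is sec²φ, so apparent-area ratio = sec²φ₁ / sec²φ₂ = cos²φ₂ / cos²φ₁.
cos²φ₂ / cos²φ₁ = 2.09  ⇒  cos φ₁ = cos 14° / √2.09 = 0.9703/1.446 = 0.6712.
φ₁ = arccos(0.6712) ≈ 47.8°.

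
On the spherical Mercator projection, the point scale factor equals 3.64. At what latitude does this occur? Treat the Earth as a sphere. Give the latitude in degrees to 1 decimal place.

74.1°

Mercator scale is k = sec φ = 1/cos φ.
1/cos φ = 3.64  ⇒  cos φ = 0.2747  ⇒  φ = arccos(0.2747) ≈ 74.1°.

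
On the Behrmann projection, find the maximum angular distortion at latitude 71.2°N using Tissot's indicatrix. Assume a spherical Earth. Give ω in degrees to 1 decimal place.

98.4°

Behrmann is a cylindrical equal-area projection with standard parallels at ±30°. Cylindrical equal-area (φ₀ = 30°): h = cos φ / cos 30° along meridians, k = cos 30° / cos φ along parallels; h·k = 1.
At 71.2°: h = 0.3721, k = 2.687; principal scales a = 2.687, b = 0.3721.
sin(ω/2) = (a − b)/(a + b) = 2.315/3.059 = 0.7567, so ω = 2 arcsin(0.7567) ≈ 98.4°.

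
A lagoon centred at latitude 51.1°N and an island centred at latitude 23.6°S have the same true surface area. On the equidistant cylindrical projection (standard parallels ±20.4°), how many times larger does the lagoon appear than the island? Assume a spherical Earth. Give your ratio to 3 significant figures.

With standard parallel φ₀ = 20.4°, the equirectangular projection gives x = Rλ cos φ₀, y = Rφ, so h = 1 and k = cos 20.4° / cos φ.
Areal scale at 51.1°: h·k = 1.000 × 1.493 = 1.493.
Areal scale at 23.6°: h·k = 1.000 × 1.023 = 1.023.
Ratio = 1.493/1.023 ≈ 1.46.

1.46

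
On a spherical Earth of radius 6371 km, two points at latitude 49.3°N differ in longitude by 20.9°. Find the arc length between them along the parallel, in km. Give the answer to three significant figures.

Arc length along a parallel = R cos φ · Δλ (with Δλ in radians).
= 6371 × cos 49.3° × (20.9° × π/180) = 6371 × 0.6521 × 0.3648 ≈ 1520 km.

1520 km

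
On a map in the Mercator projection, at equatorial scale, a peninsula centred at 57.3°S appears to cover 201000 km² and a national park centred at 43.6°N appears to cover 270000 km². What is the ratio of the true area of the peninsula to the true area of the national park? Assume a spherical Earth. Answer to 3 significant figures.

Mercator's areal exaggeration is sec²φ; hence true area = (apparent area) · cos²φ.
True area of peninsula: 201000 × cos²(57.3°) = 201000 × 0.2919 = 58660 km².
True area of national park: 270000 × cos²(43.6°) = 270000 × 0.5244 = 141600 km².
Ratio = 58660 / 141600 ≈ 0.414.

0.414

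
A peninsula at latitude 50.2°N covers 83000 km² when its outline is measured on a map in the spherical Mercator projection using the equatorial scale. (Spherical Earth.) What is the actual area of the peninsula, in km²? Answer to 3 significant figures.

34000 km²

For Mercator, h = k = sec φ (a conformal cylindrical projection has a single point scale, 1/cos φ).
Areal scale = k² = sec²φ = 1/cos²(50.2°) = 1/0.6401² = 2.441.
True area = apparent / (areal scale) = 83000 / 2.441 ≈ 34000 km².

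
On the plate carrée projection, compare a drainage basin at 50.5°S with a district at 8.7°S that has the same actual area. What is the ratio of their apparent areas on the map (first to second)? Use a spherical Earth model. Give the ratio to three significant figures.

1.55

In the plate carrée (x = Rλ, y = Rφ), meridians are true-scale (h = 1) and parallels are stretched by k = sec φ.
Areal scale at 50.5°: h·k = 1.000 × 1.572 = 1.572.
Areal scale at 8.7°: h·k = 1.000 × 1.012 = 1.012.
Ratio = 1.572/1.012 ≈ 1.55.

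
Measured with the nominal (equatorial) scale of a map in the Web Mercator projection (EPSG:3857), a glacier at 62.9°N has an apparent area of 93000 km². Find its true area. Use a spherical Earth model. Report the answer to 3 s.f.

19300 km²

Mercator is conformal, so the point scale is isotropic: h = k = sec φ = 1/cos φ.
Areal scale = k² = sec²φ = 1/cos²(62.9°) = 1/0.4555² = 4.819.
True area = apparent / (areal scale) = 93000 / 4.819 ≈ 19300 km².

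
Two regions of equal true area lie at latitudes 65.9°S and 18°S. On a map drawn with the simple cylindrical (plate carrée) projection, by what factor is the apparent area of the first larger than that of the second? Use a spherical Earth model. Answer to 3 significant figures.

2.33

For the equirectangular projection with φ₀ = 0 (plate carrée), h = 1 along meridians and k = sec φ along parallels.
Areal scale at 65.9°: h·k = 1.000 × 2.449 = 2.449.
Areal scale at 18°: h·k = 1.000 × 1.051 = 1.051.
Ratio = 2.449/1.051 ≈ 2.33.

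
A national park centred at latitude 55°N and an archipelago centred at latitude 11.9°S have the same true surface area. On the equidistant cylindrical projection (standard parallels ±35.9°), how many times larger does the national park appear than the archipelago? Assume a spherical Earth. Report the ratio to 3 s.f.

1.71

With standard parallel φ₀ = 35.9°, the equirectangular projection gives x = Rλ cos φ₀, y = Rφ, so h = 1 and k = cos 35.9° / cos φ.
Areal scale at 55°: h·k = 1.000 × 1.412 = 1.412.
Areal scale at 11.9°: h·k = 1.000 × 0.8278 = 0.8278.
Ratio = 1.412/0.8278 ≈ 1.71.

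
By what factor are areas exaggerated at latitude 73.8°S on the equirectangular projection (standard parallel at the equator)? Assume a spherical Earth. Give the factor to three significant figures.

Plate carrée maps x = Rλ, y = Rφ. The meridian scale is h = 1 and the parallel scale is k = 1/cos φ = sec φ.
Areal scale = h·k = 1 × sec φ; at 73.8°, h = 1.000, k = 3.584, so h·k = 3.584.

3.58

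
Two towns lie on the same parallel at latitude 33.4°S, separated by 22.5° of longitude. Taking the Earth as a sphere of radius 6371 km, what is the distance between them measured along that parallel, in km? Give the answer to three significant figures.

2090 km

Arc length along a parallel = R cos φ · Δλ (with Δλ in radians).
= 6371 × cos 33.4° × (22.5° × π/180) = 6371 × 0.8348 × 0.3927 ≈ 2090 km.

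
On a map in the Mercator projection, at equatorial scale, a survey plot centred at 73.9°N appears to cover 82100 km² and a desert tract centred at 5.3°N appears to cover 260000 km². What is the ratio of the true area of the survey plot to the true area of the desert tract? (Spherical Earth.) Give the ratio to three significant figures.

Since Mercator area scale is 1/cos²φ, the true area equals the apparent area multiplied by cos²φ.
True area of survey plot: 82100 × cos²(73.9°) = 82100 × 0.07690 = 6314 km².
True area of desert tract: 260000 × cos²(5.3°) = 260000 × 0.9915 = 257800 km².
Ratio = 6314 / 257800 ≈ 0.0245.

0.0245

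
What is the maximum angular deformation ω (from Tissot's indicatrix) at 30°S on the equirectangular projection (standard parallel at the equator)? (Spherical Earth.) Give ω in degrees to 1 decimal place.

For the equirectangular projection with φ₀ = 0 (plate carrée), h = 1 along meridians and k = sec φ along parallels.
At 30°: h = 1.000, k = 1.155; principal scales a = 1.155, b = 1.000.
sin(ω/2) = (a − b)/(a + b) = 0.1547/2.155 = 0.07180, so ω = 2 arcsin(0.07180) ≈ 8.2°.

8.2°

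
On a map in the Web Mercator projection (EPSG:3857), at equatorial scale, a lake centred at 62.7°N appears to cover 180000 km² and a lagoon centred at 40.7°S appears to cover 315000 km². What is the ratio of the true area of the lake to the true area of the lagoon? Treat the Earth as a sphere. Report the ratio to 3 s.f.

On Mercator the areal scale is sec²φ, so true area = apparent × cos²φ.
True area of lake: 180000 × cos²(62.7°) = 180000 × 0.2104 = 37860 km².
True area of lagoon: 315000 × cos²(40.7°) = 315000 × 0.5748 = 181100 km².
Ratio = 37860 / 181100 ≈ 0.209.

0.209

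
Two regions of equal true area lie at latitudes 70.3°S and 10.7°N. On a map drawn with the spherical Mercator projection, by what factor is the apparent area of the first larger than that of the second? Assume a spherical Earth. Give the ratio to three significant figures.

8.50

On Mercator, area is exaggerated by sec²φ = 1/cos²φ.
At 70.3°: sec²(70.3°) = 1/0.3371² = 8.800.
At 10.7°: sec²(10.7°) = 1/0.9826² = 1.036.
Ratio = 8.800/1.036 = cos²(10.7°)/cos²(70.3°) ≈ 8.50.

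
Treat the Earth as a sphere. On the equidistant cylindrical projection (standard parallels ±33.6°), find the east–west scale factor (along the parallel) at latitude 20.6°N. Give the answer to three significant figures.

In the equirectangular projection with standard parallel φ₀ = 33.6° (x = Rλ cos φ₀, y = Rφ), meridians are true-scale (h = 1) and the parallel scale is k = cos φ₀ / cos φ.
k = cos 33.6° / cos 20.6° = 0.8329/0.9361 = 0.8898.

0.890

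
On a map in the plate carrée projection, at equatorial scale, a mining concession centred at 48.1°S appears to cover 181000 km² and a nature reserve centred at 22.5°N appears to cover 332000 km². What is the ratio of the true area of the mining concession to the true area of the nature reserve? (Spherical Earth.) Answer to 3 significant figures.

0.394

Plate carrée has h = 1 and k = sec φ, giving areal scale sec φ; true area = (apparent area) · cos φ.
True area of mining concession: 181000 × cos(48.1°) = 181000 × 0.6678 = 120900 km².
True area of nature reserve: 332000 × cos(22.5°) = 332000 × 0.9239 = 306700 km².
Ratio = 120900 / 306700 ≈ 0.394.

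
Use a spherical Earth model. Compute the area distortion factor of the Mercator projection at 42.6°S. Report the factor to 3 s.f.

1.85

Mercator is conformal, so the point scale is isotropic: h = k = sec φ = 1/cos φ.
Areal scale = k² = sec²φ = 1/cos²(42.6°) = 1/0.7361² = 1.846.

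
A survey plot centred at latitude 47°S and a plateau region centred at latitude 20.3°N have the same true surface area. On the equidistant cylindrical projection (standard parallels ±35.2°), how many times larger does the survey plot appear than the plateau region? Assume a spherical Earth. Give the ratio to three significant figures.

The equidistant cylindrical projection with φ₀ = 35.2° has h = 1 (meridians true) and k = cos φ₀ / cos φ along parallels.
Areal scale at 47°: h·k = 1.000 × 1.198 = 1.198.
Areal scale at 20.3°: h·k = 1.000 × 0.8713 = 0.8713.
Ratio = 1.198/0.8713 ≈ 1.38.

1.38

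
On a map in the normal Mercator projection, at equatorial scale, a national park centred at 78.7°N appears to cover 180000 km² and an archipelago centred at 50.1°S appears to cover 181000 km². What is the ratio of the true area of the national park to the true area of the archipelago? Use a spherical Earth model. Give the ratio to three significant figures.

Mercator's areal exaggeration is sec²φ; hence true area = (apparent area) · cos²φ.
True area of national park: 180000 × cos²(78.7°) = 180000 × 0.03839 = 6911 km².
True area of archipelago: 181000 × cos²(50.1°) = 181000 × 0.4115 = 74470 km².
Ratio = 6911 / 74470 ≈ 0.0928.

0.0928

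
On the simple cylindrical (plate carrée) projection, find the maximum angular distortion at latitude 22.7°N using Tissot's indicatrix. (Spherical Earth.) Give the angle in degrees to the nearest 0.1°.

4.6°

Plate carrée maps x = Rλ, y = Rφ. The meridian scale is h = 1 and the parallel scale is k = 1/cos φ = sec φ.
At 22.7°: h = 1.000, k = 1.084; principal scales a = 1.084, b = 1.000.
sin(ω/2) = (a − b)/(a + b) = 0.08397/2.084 = 0.04029, so ω = 2 arcsin(0.04029) ≈ 4.6°.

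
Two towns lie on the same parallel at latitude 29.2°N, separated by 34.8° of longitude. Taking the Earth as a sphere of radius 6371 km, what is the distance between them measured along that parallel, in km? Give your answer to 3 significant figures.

Arc length along a parallel = R cos φ · Δλ (with Δλ in radians).
= 6371 × cos 29.2° × (34.8° × π/180) = 6371 × 0.8729 × 0.6074 ≈ 3380 km.

3380 km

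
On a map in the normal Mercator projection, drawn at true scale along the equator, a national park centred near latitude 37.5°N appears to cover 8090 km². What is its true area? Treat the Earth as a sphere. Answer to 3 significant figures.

5090 km²

For Mercator, h = k = sec φ (a conformal cylindrical projection has a single point scale, 1/cos φ).
Areal scale = k² = sec²φ = 1/cos²(37.5°) = 1/0.7934² = 1.589.
True area = apparent / (areal scale) = 8090 / 1.589 ≈ 5090 km².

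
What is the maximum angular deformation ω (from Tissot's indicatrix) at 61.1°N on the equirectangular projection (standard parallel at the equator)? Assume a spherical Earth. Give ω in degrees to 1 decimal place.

In the plate carrée (x = Rλ, y = Rφ), meridians are true-scale (h = 1) and parallels are stretched by k = sec φ.
At 61.1°: h = 1.000, k = 2.069; principal scales a = 2.069, b = 1.000.
sin(ω/2) = (a − b)/(a + b) = 1.069/3.069 = 0.3484, so ω = 2 arcsin(0.3484) ≈ 40.8°.

40.8°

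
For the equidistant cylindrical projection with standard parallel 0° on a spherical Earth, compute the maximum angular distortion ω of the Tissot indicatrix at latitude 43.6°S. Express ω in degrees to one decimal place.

18.4°

For the equirectangular projection with φ₀ = 0 (plate carrée), h = 1 along meridians and k = sec φ along parallels.
At 43.6°: h = 1.000, k = 1.381; principal scales a = 1.381, b = 1.000.
sin(ω/2) = (a − b)/(a + b) = 0.3809/2.381 = 0.1600, so ω = 2 arcsin(0.1600) ≈ 18.4°.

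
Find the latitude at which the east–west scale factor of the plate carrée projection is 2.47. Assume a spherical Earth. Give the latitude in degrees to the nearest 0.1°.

66.1°

Plate carrée: h = 1, k = sec φ along parallels.
sec φ = 2.47  ⇒  cos φ = 0.4049  ⇒  φ ≈ 66.1°.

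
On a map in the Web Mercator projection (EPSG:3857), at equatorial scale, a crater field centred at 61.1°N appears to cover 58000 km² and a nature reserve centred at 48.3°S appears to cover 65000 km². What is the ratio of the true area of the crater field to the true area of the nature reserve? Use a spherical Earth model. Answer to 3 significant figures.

0.471

On Mercator the areal scale is sec²φ, so true area = apparent × cos²φ.
True area of crater field: 58000 × cos²(61.1°) = 58000 × 0.2336 = 13550 km².
True area of nature reserve: 65000 × cos²(48.3°) = 65000 × 0.4425 = 28760 km².
Ratio = 13550 / 28760 ≈ 0.471.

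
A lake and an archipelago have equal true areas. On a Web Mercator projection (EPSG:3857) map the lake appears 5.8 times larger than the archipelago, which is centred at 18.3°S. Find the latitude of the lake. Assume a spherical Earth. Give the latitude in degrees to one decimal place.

On Mercator, (apparent₁)/(apparent₂) = sec²φ₁ / sec²φ₂ when true areas are equal.
cos²φ₂ / cos²φ₁ = 5.8  ⇒  cos φ₁ = cos 18.3° / √5.8 = 0.9494/2.408 = 0.3942.
φ₁ = arccos(0.3942) ≈ 66.8°.

66.8°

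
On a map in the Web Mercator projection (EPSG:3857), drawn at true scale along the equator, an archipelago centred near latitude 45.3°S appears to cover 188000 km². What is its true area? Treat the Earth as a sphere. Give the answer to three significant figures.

Mercator is conformal, so the point scale is isotropic: h = k = sec φ = 1/cos φ.
Areal scale = k² = sec²φ = 1/cos²(45.3°) = 1/0.7034² = 2.021.
True area = apparent / (areal scale) = 188000 / 2.021 ≈ 93000 km².

93000 km²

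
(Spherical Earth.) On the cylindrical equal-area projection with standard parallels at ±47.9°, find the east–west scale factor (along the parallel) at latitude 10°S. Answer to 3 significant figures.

For cylindrical equal-area with standard parallel φ₀, h = cos φ / cos φ₀ and k = cos φ₀ / cos φ, so h·k = 1.
k = cos 47.9° / cos 10° = 0.6704/0.9848 = 0.6808.

0.681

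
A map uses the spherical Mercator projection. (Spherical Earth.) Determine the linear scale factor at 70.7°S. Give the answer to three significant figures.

3.03

Mercator is conformal, so the point scale is isotropic: h = k = sec φ = 1/cos φ.
k = 1/cos 70.7° = 1/0.3305 = 3.026.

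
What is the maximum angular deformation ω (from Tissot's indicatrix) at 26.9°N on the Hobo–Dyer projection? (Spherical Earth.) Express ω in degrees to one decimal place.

13.4°

Hobo–Dyer is a cylindrical equal-area projection with standard parallels at ±37.5°. For cylindrical equal-area with standard parallel φ₀, h = cos φ / cos φ₀ and k = cos φ₀ / cos φ, so h·k = 1.
At 26.9°: h = 1.124, k = 0.8896; principal scales a = 1.124, b = 0.8896.
sin(ω/2) = (a − b)/(a + b) = 0.2345/2.014 = 0.1164, so ω = 2 arcsin(0.1164) ≈ 13.4°.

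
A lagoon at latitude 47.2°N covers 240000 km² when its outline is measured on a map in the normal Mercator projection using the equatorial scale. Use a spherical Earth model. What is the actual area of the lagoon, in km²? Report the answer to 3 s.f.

111000 km²

Mercator is conformal, so the point scale is isotropic: h = k = sec φ = 1/cos φ.
Areal scale = k² = sec²φ = 1/cos²(47.2°) = 1/0.6794² = 2.166.
True area = apparent / (areal scale) = 240000 / 2.166 ≈ 111000 km².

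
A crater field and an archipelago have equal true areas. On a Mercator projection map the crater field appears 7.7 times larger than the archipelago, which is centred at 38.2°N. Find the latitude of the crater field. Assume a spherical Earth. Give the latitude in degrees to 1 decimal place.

73.5°

On Mercator, (apparent₁)/(apparent₂) = sec²φ₁ / sec²φ₂ when true areas are equal.
cos²φ₂ / cos²φ₁ = 7.7  ⇒  cos φ₁ = cos 38.2° / √7.7 = 0.7859/2.775 = 0.2832.
φ₁ = arccos(0.2832) ≈ 73.5°.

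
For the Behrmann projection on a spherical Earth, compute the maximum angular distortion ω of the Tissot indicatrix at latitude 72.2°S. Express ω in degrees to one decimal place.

102.2°

The Behrmann projection is cylindrical equal-area with φ₀ = 30°. For cylindrical equal-area with standard parallel φ₀, h = cos φ / cos φ₀ and k = cos φ₀ / cos φ, so h·k = 1.
At 72.2°: h = 0.3530, k = 2.833; principal scales a = 2.833, b = 0.3530.
sin(ω/2) = (a − b)/(a + b) = 2.480/3.186 = 0.7784, so ω = 2 arcsin(0.7784) ≈ 102.2°.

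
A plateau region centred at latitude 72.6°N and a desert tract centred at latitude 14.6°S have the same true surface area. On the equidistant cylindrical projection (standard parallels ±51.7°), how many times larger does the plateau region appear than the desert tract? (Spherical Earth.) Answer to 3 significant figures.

3.24

The equidistant cylindrical projection with φ₀ = 51.7° has h = 1 (meridians true) and k = cos φ₀ / cos φ along parallels.
Areal scale at 72.6°: h·k = 1.000 × 2.073 = 2.073.
Areal scale at 14.6°: h·k = 1.000 × 0.6405 = 0.6405.
Ratio = 2.073/0.6405 ≈ 3.24.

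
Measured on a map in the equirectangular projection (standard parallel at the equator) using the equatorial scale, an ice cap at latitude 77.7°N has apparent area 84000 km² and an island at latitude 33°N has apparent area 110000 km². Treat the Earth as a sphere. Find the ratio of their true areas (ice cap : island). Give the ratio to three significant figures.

On the plate carrée, areal scale = h·k = 1 × sec φ, so true area = apparent × cos φ.
True area of ice cap: 84000 × cos(77.7°) = 84000 × 0.2130 = 17890 km².
True area of island: 110000 × cos(33°) = 110000 × 0.8387 = 92250 km².
Ratio = 17890 / 92250 ≈ 0.194.

0.194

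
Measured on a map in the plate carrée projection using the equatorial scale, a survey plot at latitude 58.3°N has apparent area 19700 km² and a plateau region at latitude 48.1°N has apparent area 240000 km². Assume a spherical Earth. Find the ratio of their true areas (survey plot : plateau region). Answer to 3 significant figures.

Plate carrée has h = 1 and k = sec φ, giving areal scale sec φ; true area = (apparent area) · cos φ.
True area of survey plot: 19700 × cos(58.3°) = 19700 × 0.5255 = 10350 km².
True area of plateau region: 240000 × cos(48.1°) = 240000 × 0.6678 = 160300 km².
Ratio = 10350 / 160300 ≈ 0.0646.

0.0646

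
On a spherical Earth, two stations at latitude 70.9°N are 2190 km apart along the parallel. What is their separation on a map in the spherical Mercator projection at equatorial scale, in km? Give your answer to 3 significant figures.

6690 km

Mercator is conformal, so the point scale is isotropic: h = k = sec φ = 1/cos φ.
Along the parallel, k = sec 70.9° = 1/0.3272 = 3.056.
Map distance = 2190 × 3.056 ≈ 6690 km.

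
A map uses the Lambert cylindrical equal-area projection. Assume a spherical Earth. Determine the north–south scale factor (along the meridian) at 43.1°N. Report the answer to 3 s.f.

The Lambert cylindrical equal-area projection is the cylindrical equal-area projection with its standard parallel at the equator (φ₀ = 0). For cylindrical equal-area with standard parallel φ₀, h = cos φ / cos φ₀ and k = cos φ₀ / cos φ, so h·k = 1.
h = cos 43.1° / cos 0° = 0.7302/1.000 = 0.7302.

0.730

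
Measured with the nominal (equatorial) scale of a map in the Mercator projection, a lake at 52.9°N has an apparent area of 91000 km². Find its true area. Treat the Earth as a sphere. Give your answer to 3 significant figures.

33100 km²

The Mercator projection is conformal; its linear scale factor is the same in every direction and equals sec φ = 1/cos φ.
Areal scale = k² = sec²φ = 1/cos²(52.9°) = 1/0.6032² = 2.748.
True area = apparent / (areal scale) = 91000 / 2.748 ≈ 33100 km².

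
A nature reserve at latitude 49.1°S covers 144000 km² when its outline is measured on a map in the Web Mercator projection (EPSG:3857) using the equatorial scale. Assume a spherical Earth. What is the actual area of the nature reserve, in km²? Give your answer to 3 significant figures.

61700 km²

For Mercator, h = k = sec φ (a conformal cylindrical projection has a single point scale, 1/cos φ).
Areal scale = k² = sec²φ = 1/cos²(49.1°) = 1/0.6547² = 2.333.
True area = apparent / (areal scale) = 144000 / 2.333 ≈ 61700 km².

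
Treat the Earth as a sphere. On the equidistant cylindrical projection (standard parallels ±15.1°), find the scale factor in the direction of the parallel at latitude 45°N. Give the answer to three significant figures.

1.37

The equidistant cylindrical projection with φ₀ = 15.1° has h = 1 (meridians true) and k = cos φ₀ / cos φ along parallels.
k = cos 15.1° / cos 45° = 0.9655/0.7071 = 1.365.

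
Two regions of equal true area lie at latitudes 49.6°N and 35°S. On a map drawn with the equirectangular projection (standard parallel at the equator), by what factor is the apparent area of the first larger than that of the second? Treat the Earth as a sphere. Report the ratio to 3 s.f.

In the plate carrée (x = Rλ, y = Rφ), meridians are true-scale (h = 1) and parallels are stretched by k = sec φ.
Areal scale at 49.6°: h·k = 1.000 × 1.543 = 1.543.
Areal scale at 35°: h·k = 1.000 × 1.221 = 1.221.
Ratio = 1.543/1.221 ≈ 1.26.

1.26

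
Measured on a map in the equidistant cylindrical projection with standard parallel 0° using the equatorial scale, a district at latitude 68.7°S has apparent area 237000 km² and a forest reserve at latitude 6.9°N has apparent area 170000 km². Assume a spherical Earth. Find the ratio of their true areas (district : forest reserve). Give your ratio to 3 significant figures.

0.510

Plate carrée has h = 1 and k = sec φ, giving areal scale sec φ; true area = (apparent area) · cos φ.
True area of district: 237000 × cos(68.7°) = 237000 × 0.3633 = 86090 km².
True area of forest reserve: 170000 × cos(6.9°) = 170000 × 0.9928 = 168800 km².
Ratio = 86090 / 168800 ≈ 0.510.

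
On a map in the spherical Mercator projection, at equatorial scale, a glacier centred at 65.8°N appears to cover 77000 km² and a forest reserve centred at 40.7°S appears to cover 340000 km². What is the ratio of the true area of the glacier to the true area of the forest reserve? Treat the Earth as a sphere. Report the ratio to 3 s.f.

0.0662

Since Mercator area scale is 1/cos²φ, the true area equals the apparent area multiplied by cos²φ.
True area of glacier: 77000 × cos²(65.8°) = 77000 × 0.1680 = 12940 km².
True area of forest reserve: 340000 × cos²(40.7°) = 340000 × 0.5748 = 195400 km².
Ratio = 12940 / 195400 ≈ 0.0662.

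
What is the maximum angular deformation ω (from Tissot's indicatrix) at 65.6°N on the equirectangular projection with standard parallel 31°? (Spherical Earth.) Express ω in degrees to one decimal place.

40.9°

In the equirectangular projection with standard parallel φ₀ = 31° (x = Rλ cos φ₀, y = Rφ), meridians are true-scale (h = 1) and the parallel scale is k = cos φ₀ / cos φ.
At 65.6°: h = 1.000, k = 2.075; principal scales a = 2.075, b = 1.000.
sin(ω/2) = (a − b)/(a + b) = 1.075/3.075 = 0.3496, so ω = 2 arcsin(0.3496) ≈ 40.9°.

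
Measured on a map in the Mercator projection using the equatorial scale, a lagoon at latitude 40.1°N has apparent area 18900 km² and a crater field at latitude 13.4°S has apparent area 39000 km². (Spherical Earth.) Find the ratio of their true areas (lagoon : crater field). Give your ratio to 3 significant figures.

Since Mercator area scale is 1/cos²φ, the true area equals the apparent area multiplied by cos²φ.
True area of lagoon: 18900 × cos²(40.1°) = 18900 × 0.5851 = 11060 km².
True area of crater field: 39000 × cos²(13.4°) = 39000 × 0.9463 = 36910 km².
Ratio = 11060 / 36910 ≈ 0.300.

0.300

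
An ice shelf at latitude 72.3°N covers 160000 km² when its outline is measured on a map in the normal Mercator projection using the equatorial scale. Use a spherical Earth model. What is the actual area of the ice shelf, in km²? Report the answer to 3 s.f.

Mercator is conformal, so the point scale is isotropic: h = k = sec φ = 1/cos φ.
Areal scale = k² = sec²φ = 1/cos²(72.3°) = 1/0.3040² = 10.82.
True area = apparent / (areal scale) = 160000 / 10.82 ≈ 14800 km².

14800 km²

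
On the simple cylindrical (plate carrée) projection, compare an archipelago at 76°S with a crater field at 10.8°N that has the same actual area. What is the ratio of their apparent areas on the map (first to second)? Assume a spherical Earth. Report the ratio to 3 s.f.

Plate carrée maps x = Rλ, y = Rφ. The meridian scale is h = 1 and the parallel scale is k = 1/cos φ = sec φ.
Areal scale at 76°: h·k = 1.000 × 4.134 = 4.134.
Areal scale at 10.8°: h·k = 1.000 × 1.018 = 1.018.
Ratio = 4.134/1.018 ≈ 4.06.

4.06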